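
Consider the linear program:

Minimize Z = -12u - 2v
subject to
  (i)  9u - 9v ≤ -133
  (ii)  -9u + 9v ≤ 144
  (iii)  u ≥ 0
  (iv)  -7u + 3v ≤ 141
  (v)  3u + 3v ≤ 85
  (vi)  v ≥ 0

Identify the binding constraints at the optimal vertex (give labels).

(i) and (v)

Feasible corners and Z = -12u - 2v:
  (0, 133/9) → Z = -266/9
  (61/9, 194/9) → Z = -1120/9
  (0, 16) → Z = -32
  (37/6, 133/6) → Z = -355/3

The minimum is at (61/9, 194/9). Substituting into each constraint, equality holds for (i) and (v); the remaining constraints have slack.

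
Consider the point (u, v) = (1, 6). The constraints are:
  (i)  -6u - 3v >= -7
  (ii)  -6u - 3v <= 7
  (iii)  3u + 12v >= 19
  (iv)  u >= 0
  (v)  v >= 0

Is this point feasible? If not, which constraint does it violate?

not feasible — violates (i)

Constraint (i): -6u - 3v = -24, which is not ≥ -7. All other constraints are satisfied.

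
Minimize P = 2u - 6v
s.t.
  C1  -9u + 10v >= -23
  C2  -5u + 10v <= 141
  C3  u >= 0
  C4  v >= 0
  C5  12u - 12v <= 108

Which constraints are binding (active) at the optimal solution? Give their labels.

Corner points and P = 2u - 6v:
  (41, 173/5) → P = -628/5
  (23/9, 0) → P = 46/9
  (0, 141/10) → P = -423/5
  (0, 0) → P = 0

The minimum is at (41, 173/5). Substituting into each constraint, equality holds for C1 and C2; the remaining constraints have slack.

C1 and C2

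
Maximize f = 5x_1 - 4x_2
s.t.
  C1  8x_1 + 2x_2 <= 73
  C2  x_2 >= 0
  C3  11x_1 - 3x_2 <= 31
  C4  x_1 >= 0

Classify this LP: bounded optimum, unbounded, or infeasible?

Vertices and f = 5x_1 - 4x_2:
  (281/46, 555/46) → f = -815/46
  (0, 73/2) → f = -146
  (31/11, 0) → f = 155/11
  (0, 0) → f = 0
The feasible region has finitely many vertices and no improving ray; the maximum is 155/11 at (31/11, 0).

bounded optimum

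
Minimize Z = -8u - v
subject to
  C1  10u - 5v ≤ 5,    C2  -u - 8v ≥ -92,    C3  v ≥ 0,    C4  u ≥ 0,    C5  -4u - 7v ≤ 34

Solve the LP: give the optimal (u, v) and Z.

Corner points and Z = -8u - v:
  (100/17, 183/17) → Z = -983/17
  (1/2, 0) → Z = -4
  (0, 23/2) → Z = -23/2
  (0, 0) → Z = 0

The optimum lies where 10u - 5v = 5 and -u - 8v = -92.
Solving simultaneously gives u = 100/17, v = 183/17.

u = 100/17, v = 183/17, minimum Z = -983/17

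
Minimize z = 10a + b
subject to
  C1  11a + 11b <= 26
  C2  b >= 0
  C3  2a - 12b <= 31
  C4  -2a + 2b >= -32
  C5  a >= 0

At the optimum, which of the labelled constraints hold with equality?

C2 and C5

Feasible corners and z = 10a + b:
  (26/11, 0) → z = 260/11
  (0, 26/11) → z = 26/11
  (0, 0) → z = 0

The minimum is at (0, 0). Substituting into each constraint, equality holds for C2 and C5; the remaining constraints have slack.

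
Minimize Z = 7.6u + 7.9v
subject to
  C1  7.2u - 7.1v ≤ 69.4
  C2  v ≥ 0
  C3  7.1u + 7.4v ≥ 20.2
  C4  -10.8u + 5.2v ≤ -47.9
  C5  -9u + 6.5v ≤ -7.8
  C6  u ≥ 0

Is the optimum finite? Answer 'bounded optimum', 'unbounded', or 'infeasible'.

bounded optimum

Extreme points and Z = 7.6u + 7.9v:
  (347/36, 0) → Z = 6593/90
  (479/108, 0) → Z = 9101/270
  (2083/180, 1927/130) → Z = 2399099/11700
The feasible region has finitely many vertices and no improving ray; the minimum is 9101/270 at (479/108, 0).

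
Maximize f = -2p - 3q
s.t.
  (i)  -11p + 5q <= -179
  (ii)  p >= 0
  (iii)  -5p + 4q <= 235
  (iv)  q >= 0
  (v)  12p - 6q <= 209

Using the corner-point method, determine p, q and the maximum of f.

Corner points and f = -2p - 3q:
  (1891/19, 3480/19) → f = -14222/19
  (179/11, 0) → f = -358/11
  (1123/9, 3865/18) → f = -16087/18
  (209/12, 0) → f = -209/6

The binding constraints are -11p + 5q = -179 and q = 0.
Solving simultaneously gives p = 179/11, q = 0.

p = 179/11, q = 0, maximum f = -358/11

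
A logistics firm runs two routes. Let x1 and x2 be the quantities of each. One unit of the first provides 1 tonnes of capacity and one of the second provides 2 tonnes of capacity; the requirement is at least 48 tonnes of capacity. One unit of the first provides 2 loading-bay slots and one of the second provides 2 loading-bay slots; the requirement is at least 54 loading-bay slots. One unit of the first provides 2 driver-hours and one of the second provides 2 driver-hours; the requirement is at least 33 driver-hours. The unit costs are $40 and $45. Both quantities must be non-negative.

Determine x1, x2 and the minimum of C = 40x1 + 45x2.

Extreme points and C = 40x1 + 45x2:
  (0, 27) → C = 1215
  (48, 0) → C = 1920
  (6, 21) → C = 1185
The feasible region is unbounded (it extends along (0, 1), (1, 0)), but C strictly increases along every unbounded feasible direction, so there is no improving ray and the minimum is attained at a vertex.

The optimum lies where x1 + 2x2 = 48 and 2x1 + 2x2 = 54.
Solving simultaneously gives x1 = 6, x2 = 21.

x1 = 6, x2 = 21, minimum C = 1185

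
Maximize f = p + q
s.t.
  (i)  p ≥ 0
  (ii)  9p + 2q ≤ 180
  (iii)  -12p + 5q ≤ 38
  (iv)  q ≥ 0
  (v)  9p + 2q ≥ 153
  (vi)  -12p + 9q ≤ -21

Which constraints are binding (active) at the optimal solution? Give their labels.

Extreme points and f = p + q:
  (20, 0) → f = 20
  (554/35, 657/35) → f = 173/5
  (17, 0) → f = 17
  (473/35, 549/35) → f = 146/5

The maximum is at (554/35, 657/35). Substituting into each constraint, equality holds for (ii) and (vi); the remaining constraints have slack.

(ii) and (vi)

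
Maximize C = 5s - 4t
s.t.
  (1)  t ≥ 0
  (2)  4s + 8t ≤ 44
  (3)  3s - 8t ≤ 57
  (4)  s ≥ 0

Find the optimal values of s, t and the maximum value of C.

Vertices and C = 5s - 4t:
  (11, 0) → C = 55
  (0, 0) → C = 0
  (0, 11/2) → C = -22

The optimum lies where t = 0 and 4s + 8t = 44.
Solving simultaneously gives s = 11, t = 0.

s = 11, t = 0, maximum C = 55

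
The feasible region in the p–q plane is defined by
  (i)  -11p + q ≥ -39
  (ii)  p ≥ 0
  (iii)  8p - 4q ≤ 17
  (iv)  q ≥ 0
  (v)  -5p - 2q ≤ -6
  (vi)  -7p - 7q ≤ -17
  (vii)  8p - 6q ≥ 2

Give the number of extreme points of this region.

4

Pairwise boundary intersections that survive every other constraint:
  (139/36, 125/36)
  (4, 5)
  (187/84, 17/84)
  (58/49, 61/49)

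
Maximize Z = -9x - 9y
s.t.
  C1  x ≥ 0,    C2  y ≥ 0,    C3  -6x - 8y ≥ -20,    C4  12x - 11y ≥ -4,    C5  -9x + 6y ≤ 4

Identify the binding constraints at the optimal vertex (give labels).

C1 and C2

Corner points and Z = -9x - 9y:
  (0, 0) → Z = 0
  (0, 4/11) → Z = -36/11
  (10/3, 0) → Z = -30
  (94/81, 44/27) → Z = -226/9

The maximum is at (0, 0). Substituting into each constraint, equality holds for C1 and C2; the remaining constraints have slack.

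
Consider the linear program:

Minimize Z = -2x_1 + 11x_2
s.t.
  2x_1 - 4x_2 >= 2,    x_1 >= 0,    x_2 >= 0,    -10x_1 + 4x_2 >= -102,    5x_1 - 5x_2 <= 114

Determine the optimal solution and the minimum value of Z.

x_1 = 51/5, x_2 = 0, minimum Z = -102/5

Feasible corners and Z = -2x_1 + 11x_2:
  (1, 0) → Z = -2
  (25/2, 23/4) → Z = 153/4
  (51/5, 0) → Z = -102/5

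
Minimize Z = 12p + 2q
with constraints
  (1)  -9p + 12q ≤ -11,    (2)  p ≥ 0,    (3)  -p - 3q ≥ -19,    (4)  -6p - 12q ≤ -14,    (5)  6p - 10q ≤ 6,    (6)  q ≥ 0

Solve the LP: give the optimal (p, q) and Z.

Extreme points and Z = 12p + 2q:
  (87/13, 160/39) → Z = 3452/39
  (19/9, 2/3) → Z = 80/3
  (52/7, 27/7) → Z = 678/7

The optimum lies where -9p + 12q = -11 and 6p - 10q = 6.
Solving simultaneously gives p = 19/9, q = 2/3.

p = 19/9, q = 2/3, minimum Z = 80/3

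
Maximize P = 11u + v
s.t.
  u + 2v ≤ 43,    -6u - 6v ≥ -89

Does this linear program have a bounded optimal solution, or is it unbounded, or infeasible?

From the feasible point (-40/3, 169/6), moving in the direction (6, -6) keeps every constraint satisfied while P increases without bound.

unbounded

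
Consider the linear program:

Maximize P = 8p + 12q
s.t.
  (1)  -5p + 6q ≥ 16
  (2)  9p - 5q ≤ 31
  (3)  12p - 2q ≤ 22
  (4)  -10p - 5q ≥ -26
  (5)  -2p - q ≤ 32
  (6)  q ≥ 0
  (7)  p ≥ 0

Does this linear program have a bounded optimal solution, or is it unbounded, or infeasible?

Corner points and P = 8p + 12q:
  (76/85, 58/17) → P = 4088/85
  (0, 8/3) → P = 32
  (0, 26/5) → P = 312/5
The feasible region has finitely many vertices and no improving ray; the maximum is 312/5 at (0, 26/5).

bounded optimum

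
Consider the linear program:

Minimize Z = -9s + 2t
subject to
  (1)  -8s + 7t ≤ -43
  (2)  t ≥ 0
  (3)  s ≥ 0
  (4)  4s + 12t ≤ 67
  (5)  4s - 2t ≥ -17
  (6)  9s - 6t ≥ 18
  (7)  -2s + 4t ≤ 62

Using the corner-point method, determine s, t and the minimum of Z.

s = 67/4, t = 0, minimum Z = -603/4

The binding constraints are t = 0 and 4s + 12t = 67.
Solving simultaneously gives s = 67/4, t = 0.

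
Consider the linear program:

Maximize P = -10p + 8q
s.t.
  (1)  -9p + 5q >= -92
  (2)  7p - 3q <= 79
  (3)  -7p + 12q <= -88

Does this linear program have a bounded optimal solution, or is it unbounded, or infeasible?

From the feasible point (664/73, -148/73), moving in the direction (-12, -7) keeps every constraint satisfied while P increases without bound.

unbounded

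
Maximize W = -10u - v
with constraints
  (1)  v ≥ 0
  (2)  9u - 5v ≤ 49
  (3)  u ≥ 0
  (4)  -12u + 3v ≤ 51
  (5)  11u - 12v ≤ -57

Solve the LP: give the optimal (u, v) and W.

u = 0, v = 19/4, maximum W = -19/4

Feasible corners and W = -10u - v:
  (873/53, 1052/53) → W = -9782/53
  (0, 17) → W = -17
  (0, 19/4) → W = -19/4
The feasible region is unbounded (it extends along (5, 9), (1, 4)), but W strictly decreases along every unbounded feasible direction, so there is no improving ray and the maximum is attained at a vertex.

At the optimal vertex, u = 0 and 11u - 12v = -57.
Solving simultaneously gives u = 0, v = 19/4.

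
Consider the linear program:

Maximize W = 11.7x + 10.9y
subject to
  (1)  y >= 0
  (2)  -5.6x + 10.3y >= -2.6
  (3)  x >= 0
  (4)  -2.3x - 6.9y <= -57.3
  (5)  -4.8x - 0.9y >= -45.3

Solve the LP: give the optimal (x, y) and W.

x = 0, y = 151/3, maximum W = 16459/30

Vertices and W = 11.7x + 10.9y:
  (0, 191/23) → W = 20819/230
  (0, 151/3) → W = 16459/30
  (580/69, 1139/207) → W = 327731/2070

At the optimal vertex, x = 0 and -4.8x - 0.9y = -45.3.
Solving simultaneously gives x = 0, y = 151/3.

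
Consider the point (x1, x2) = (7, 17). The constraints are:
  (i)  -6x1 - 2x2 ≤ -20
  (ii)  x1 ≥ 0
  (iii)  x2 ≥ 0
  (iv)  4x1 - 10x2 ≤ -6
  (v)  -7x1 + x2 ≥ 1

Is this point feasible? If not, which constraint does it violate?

not feasible — violates (v)

Constraint (v): -7x1 + x2 = -32, which is not ≥ 1. All other constraints are satisfied.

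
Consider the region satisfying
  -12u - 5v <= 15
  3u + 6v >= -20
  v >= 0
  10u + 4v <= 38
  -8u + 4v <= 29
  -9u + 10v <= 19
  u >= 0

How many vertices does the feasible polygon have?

Intersecting each pair of boundary lines and keeping only the points that satisfy every inequality leaves:
  (19/5, 0)
  (0, 0)
  (38/17, 133/34)
  (0, 19/10)

4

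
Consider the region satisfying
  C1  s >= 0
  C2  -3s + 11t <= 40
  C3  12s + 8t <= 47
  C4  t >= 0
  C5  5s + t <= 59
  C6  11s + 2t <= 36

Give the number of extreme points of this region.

5

Of the 15 pairwise boundary intersections, those satisfying every inequality are:
  (0, 40/11)
  (0, 0)
  (197/156, 207/52)
  (97/32, 85/64)
  (36/11, 0)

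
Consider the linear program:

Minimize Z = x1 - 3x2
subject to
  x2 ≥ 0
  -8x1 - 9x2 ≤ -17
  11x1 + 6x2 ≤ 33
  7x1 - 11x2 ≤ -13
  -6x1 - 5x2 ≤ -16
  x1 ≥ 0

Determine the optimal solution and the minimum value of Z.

x1 = 0, x2 = 11/2, minimum Z = -33/2

Feasible corners and Z = x1 - 3x2:
  (285/163, 374/163) → Z = -837/163
  (0, 11/2) → Z = -33/2
  (111/101, 190/101) → Z = -459/101
  (0, 16/5) → Z = -48/5

The optimum lies where 11x1 + 6x2 = 33 and x1 = 0.
Solving simultaneously gives x1 = 0, x2 = 11/2.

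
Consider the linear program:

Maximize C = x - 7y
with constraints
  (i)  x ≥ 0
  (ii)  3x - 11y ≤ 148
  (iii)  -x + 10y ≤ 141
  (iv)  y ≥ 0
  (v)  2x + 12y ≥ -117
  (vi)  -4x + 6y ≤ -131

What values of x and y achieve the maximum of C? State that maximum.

x = 148/3, y = 0, maximum C = 148/3

Corner points and C = x - 7y:
  (3031/19, 571/19) → C = -966/19
  (148/3, 0) → C = 148/3
  (1078/17, 695/34) → C = -2709/34
  (131/4, 0) → C = 131/4

The optimum lies where 3x - 11y = 148 and y = 0.
Solving simultaneously gives x = 148/3, y = 0.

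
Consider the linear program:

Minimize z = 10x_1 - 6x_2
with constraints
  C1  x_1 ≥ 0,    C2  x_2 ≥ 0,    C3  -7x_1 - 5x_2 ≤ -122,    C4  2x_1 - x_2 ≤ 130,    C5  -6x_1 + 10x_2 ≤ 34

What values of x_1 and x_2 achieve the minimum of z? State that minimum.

x_1 = 21/2, x_2 = 97/10, minimum z = 234/5

Extreme points and z = 10x_1 - 6x_2:
  (122/7, 0) → z = 1220/7
  (65, 0) → z = 650
  (21/2, 97/10) → z = 234/5
  (667/7, 424/7) → z = 4126/7

At the optimal vertex, -7x_1 - 5x_2 = -122 and -6x_1 + 10x_2 = 34.
Solving simultaneously gives x_1 = 21/2, x_2 = 97/10.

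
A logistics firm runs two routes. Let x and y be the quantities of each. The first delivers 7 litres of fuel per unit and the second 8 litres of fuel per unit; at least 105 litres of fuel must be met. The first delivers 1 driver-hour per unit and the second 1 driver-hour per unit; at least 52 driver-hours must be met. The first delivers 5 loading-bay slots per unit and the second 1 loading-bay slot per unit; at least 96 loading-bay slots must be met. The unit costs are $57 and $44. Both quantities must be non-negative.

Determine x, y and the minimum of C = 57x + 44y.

x = 11, y = 41, minimum C = 2431

Vertices and C = 57x + 44y:
  (0, 96) → C = 4224
  (52, 0) → C = 2964
  (11, 41) → C = 2431
The feasible region is unbounded (it extends along (0, 1), (1, 0)), but C strictly increases along every unbounded feasible direction, so there is no improving ray and the minimum is attained at a vertex.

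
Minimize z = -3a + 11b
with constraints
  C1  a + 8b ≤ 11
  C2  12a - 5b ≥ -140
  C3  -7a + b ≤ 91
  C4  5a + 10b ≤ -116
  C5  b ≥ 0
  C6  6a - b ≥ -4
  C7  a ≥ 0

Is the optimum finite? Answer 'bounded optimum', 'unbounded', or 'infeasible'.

infeasible

The boundaries a + 8b = 11 and b = 0 meet at (11, 0), but that point violates 5a + 10b ≤ -116. Every candidate vertex is excluded by some other constraint, so the feasible region is empty.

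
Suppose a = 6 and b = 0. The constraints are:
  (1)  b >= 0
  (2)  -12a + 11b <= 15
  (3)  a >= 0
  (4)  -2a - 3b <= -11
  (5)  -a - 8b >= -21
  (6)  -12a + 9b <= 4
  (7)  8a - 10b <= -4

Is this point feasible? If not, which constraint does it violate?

not feasible — violates (7)

Constraint (7): 8a - 10b = 48, which is not ≤ -4. All other constraints are satisfied.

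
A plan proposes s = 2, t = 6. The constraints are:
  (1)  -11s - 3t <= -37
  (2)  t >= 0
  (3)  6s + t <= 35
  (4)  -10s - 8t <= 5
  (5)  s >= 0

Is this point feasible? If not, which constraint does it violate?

(1): -40 ≤ -37 ✓
(2): 6 ≥ 0 ✓
(3): 18 ≤ 35 ✓
(4): -68 ≤ 5 ✓
(5): 2 ≥ 0 ✓

feasible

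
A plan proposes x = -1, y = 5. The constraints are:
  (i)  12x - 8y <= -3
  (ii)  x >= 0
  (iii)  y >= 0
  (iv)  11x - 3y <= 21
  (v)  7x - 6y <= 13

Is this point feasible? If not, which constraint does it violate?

Constraint (ii): x = -1, which is not ≥ 0. All other constraints are satisfied.

not feasible — violates (ii)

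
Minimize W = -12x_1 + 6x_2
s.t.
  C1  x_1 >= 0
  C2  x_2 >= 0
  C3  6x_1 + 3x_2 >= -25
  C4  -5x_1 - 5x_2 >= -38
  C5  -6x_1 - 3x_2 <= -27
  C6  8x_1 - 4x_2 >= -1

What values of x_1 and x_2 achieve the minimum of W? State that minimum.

Corner points and W = -12x_1 + 6x_2:
  (38/5, 0) → W = -456/5
  (9/2, 0) → W = -54
  (49/20, 103/20) → W = 3/2
  (35/16, 37/8) → W = 3/2

At the optimal vertex, x_2 = 0 and -5x_1 - 5x_2 = -38.
Solving simultaneously gives x_1 = 38/5, x_2 = 0.

x_1 = 38/5, x_2 = 0, minimum W = -456/5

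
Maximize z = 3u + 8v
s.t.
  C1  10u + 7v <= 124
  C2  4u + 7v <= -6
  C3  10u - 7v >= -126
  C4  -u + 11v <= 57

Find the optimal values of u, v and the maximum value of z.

u = -155/17, v = 74/17, maximum z = 127/17

The feasible region is unbounded (it extends along (7, -10), (-7, -10)), but z strictly decreases along every unbounded feasible direction, so there is no improving ray and the maximum is attained at a vertex.

The binding constraints are 4u + 7v = -6 and -u + 11v = 57.
Solving simultaneously gives u = -155/17, v = 74/17.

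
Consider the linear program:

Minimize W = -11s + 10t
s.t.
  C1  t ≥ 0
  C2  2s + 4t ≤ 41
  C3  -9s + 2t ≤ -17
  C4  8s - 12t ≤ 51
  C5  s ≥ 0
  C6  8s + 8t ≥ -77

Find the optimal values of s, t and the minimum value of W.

s = 87/7, t = 113/28, minimum W = -1349/14

Extreme points and W = -11s + 10t:
  (17/9, 0) → W = -187/9
  (51/8, 0) → W = -561/8
  (15/4, 67/8) → W = 85/2
  (87/7, 113/28) → W = -1349/14

At the optimal vertex, 2s + 4t = 41 and 8s - 12t = 51.
Solving simultaneously gives s = 87/7, t = 113/28.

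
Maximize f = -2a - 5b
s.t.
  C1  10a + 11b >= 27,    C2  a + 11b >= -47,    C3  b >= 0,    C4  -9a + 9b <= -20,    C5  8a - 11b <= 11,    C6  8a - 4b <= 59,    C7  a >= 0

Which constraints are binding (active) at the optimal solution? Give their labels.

C4 and C5

Vertices and f = -2a - 5b:
  (121/27, 61/27) → f = -547/27
  (451/36, 371/36) → f = -919/12
  (605/56, 48/7) → f = -1565/28

The maximum is at (121/27, 61/27). Substituting into each constraint, equality holds for C4 and C5; the remaining constraints have slack.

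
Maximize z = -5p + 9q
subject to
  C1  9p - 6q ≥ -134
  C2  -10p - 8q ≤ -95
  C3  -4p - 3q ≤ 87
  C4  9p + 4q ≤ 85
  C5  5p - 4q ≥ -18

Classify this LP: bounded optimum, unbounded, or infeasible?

bounded optimum

Corner points and z = -5p + 9q:
  (75/8, 5/32) → z = -1455/32
  (59/20, 131/16) → z = 943/16
  (67/14, 587/56) → z = 3943/56
The feasible region has finitely many vertices and no improving ray; the maximum is 3943/56 at (67/14, 587/56).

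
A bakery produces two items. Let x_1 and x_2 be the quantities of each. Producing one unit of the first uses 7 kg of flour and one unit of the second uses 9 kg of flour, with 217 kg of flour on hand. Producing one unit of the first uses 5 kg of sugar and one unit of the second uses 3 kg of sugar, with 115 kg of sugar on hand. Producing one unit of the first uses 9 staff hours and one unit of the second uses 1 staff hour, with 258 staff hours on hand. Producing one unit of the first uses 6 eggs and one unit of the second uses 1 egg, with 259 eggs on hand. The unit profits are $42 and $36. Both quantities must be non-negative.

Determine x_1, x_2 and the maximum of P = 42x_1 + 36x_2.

Feasible corners and P = 42x_1 + 36x_2:
  (0, 0) → P = 0
  (0, 217/9) → P = 868
  (23, 0) → P = 966
  (16, 35/3) → P = 1092

The optimum lies where 7x_1 + 9x_2 = 217 and 5x_1 + 3x_2 = 115.
Solving simultaneously gives x_1 = 16, x_2 = 35/3.

x_1 = 16, x_2 = 35/3, maximum P = 1092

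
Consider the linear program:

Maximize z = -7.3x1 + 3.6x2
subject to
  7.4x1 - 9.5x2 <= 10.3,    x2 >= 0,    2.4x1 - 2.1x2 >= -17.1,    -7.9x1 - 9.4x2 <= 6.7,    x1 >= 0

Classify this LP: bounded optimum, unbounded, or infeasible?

Vertices and z = -7.3x1 + 3.6x2:
  (103/74, 0) → z = -7519/740
  (0, 0) → z = 0
  (0, 57/7) → z = 1026/35
The feasible region has finitely many vertices and no improving ray; the maximum is 1026/35 at (0, 57/7).

bounded optimum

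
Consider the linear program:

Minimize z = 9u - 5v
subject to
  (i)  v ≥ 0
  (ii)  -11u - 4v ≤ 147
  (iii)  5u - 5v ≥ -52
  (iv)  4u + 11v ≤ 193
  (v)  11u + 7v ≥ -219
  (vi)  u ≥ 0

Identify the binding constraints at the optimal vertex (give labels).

Extreme points and z = 9u - 5v:
  (193/4, 0) → z = 1737/4
  (0, 0) → z = 0
  (131/25, 391/25) → z = -776/25
  (0, 52/5) → z = -52

The minimum is at (0, 52/5). Substituting into each constraint, equality holds for (iii) and (vi); the remaining constraints have slack.

(iii) and (vi)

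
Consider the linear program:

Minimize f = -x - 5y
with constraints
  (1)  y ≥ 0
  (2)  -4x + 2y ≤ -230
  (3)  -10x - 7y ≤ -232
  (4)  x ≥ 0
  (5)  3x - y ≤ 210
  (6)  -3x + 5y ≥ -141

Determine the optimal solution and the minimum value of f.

Feasible corners and f = -x - 5y:
  (95, 75) → f = -470
  (62, 9) → f = -107
  (303/4, 69/4) → f = -162

x = 95, y = 75, minimum f = -470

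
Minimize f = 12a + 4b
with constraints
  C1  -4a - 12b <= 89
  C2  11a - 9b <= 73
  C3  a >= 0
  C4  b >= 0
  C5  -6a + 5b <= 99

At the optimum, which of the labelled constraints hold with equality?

Vertices and f = 12a + 4b:
  (73/11, 0) → f = 876/11
  (1256, 1527) → f = 21180
  (0, 0) → f = 0
  (0, 99/5) → f = 396/5

The minimum is at (0, 0). Substituting into each constraint, equality holds for C3 and C4; the remaining constraints have slack.

C3 and C4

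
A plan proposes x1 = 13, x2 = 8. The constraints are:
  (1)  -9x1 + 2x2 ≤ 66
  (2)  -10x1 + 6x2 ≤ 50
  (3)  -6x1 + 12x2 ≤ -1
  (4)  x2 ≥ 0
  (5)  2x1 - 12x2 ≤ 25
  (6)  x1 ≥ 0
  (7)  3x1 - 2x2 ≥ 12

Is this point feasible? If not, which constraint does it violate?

not feasible — violates (3)

Constraint (3): -6x1 + 12x2 = 18, which is not ≤ -1. All other constraints are satisfied.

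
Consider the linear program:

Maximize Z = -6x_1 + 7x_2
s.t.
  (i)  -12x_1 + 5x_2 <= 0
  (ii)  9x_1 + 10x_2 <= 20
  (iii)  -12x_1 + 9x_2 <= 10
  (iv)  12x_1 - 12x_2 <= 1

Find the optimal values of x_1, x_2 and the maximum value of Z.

Vertices and Z = -6x_1 + 7x_2:
  (20/33, 16/11) → Z = 72/11
  (-5/84, -1/7) → Z = -9/14
  (125/114, 77/76) → Z = 39/76

The optimum lies where -12x_1 + 5x_2 = 0 and 9x_1 + 10x_2 = 20.
Solving simultaneously gives x_1 = 20/33, x_2 = 16/11.

x_1 = 20/33, x_2 = 16/11, maximum Z = 72/11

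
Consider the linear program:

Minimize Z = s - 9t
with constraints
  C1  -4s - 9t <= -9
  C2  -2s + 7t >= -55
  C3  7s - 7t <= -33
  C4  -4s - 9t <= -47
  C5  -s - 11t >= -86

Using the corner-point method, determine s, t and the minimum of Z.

Feasible corners and Z = s - 9t:
  (32/91, 461/91) → Z = -4117/91
  (239/84, 635/84) → Z = -1369/21
  (-257/35, 297/35) → Z = -586/7

The binding constraints are -4s - 9t = -47 and -s - 11t = -86.
Solving simultaneously gives s = -257/35, t = 297/35.

s = -257/35, t = 297/35, minimum Z = -586/7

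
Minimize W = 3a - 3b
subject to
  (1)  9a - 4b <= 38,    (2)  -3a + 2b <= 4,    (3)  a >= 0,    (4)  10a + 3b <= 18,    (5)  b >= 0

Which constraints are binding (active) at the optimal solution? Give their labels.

(2) and (4)

Feasible corners and W = 3a - 3b:
  (0, 2) → W = -6
  (24/29, 94/29) → W = -210/29
  (0, 0) → W = 0
  (9/5, 0) → W = 27/5

The minimum is at (24/29, 94/29). Substituting into each constraint, equality holds for (2) and (4); the remaining constraints have slack.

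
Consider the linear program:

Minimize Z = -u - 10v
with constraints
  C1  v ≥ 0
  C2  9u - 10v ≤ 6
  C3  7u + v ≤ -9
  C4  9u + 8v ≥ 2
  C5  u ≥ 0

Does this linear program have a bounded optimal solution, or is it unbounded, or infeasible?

The boundaries v = 0 and 9u - 10v = 6 meet at (2/3, 0), but that point violates 7u + v ≤ -9. Every candidate vertex is excluded by some other constraint, so the feasible region is empty.

infeasible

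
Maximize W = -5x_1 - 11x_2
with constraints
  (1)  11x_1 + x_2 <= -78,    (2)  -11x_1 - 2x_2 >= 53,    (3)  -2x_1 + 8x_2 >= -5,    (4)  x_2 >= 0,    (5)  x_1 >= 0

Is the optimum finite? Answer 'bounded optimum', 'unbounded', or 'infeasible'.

The boundaries 11x_1 + x_2 = -78 and -11x_1 - 2x_2 = 53 meet at (-103/11, 25), but that point violates x_1 ≥ 0. Every candidate vertex is excluded by some other constraint, so the feasible region is empty.

infeasible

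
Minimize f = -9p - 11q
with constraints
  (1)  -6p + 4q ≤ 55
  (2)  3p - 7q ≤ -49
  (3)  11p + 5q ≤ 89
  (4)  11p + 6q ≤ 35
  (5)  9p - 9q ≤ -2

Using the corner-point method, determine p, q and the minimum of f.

p = -19/8, q = 163/16, minimum f = -1451/16

Feasible corners and f = -9p - 11q:
  (-63/10, 43/10) → f = 47/5
  (-19/8, 163/16) → f = -1451/16
  (-49/95, 644/95) → f = -6643/95

The optimum lies where -6p + 4q = 55 and 11p + 6q = 35.
Solving simultaneously gives p = -19/8, q = 163/16.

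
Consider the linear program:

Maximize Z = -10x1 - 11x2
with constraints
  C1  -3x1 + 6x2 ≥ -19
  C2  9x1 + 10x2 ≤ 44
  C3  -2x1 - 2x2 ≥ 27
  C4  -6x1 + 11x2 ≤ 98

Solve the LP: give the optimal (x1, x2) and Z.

Corner points and Z = -10x1 - 11x2:
  (-62/9, -119/18) → Z = 2549/18
  (-797/3, -136) → Z = 12458/3
  (-29/2, 1) → Z = 134

x1 = -797/3, x2 = -136, maximum Z = 12458/3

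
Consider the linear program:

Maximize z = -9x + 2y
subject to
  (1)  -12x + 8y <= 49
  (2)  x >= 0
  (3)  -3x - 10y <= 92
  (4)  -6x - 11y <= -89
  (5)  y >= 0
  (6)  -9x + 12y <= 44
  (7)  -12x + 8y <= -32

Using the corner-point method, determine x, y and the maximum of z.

x = 266/45, y = 73/15, maximum z = -652/15

Feasible corners and z = -9x + 2y:
  (89/6, 0) → z = -267/2
  (266/45, 73/15) → z = -652/15
  (92/9, 34/3) → z = -208/3
The feasible region is unbounded (it extends along (4, 3), (1, 0)), but z strictly decreases along every unbounded feasible direction, so there is no improving ray and the maximum is attained at a vertex.

The binding constraints are -6x - 11y = -89 and -12x + 8y = -32.
Solving simultaneously gives x = 266/45, y = 73/15.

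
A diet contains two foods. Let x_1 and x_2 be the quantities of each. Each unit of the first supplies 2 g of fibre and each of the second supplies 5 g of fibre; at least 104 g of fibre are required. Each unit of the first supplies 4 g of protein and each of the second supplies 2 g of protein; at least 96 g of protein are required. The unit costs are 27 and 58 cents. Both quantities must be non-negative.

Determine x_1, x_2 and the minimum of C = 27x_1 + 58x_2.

Corner points and C = 27x_1 + 58x_2:
  (0, 48) → C = 2784
  (52, 0) → C = 1404
  (17, 14) → C = 1271
The feasible region is unbounded (it extends along (0, 1), (1, 0)), but C strictly increases along every unbounded feasible direction, so there is no improving ray and the minimum is attained at a vertex.

x_1 = 17, x_2 = 14, minimum C = 1271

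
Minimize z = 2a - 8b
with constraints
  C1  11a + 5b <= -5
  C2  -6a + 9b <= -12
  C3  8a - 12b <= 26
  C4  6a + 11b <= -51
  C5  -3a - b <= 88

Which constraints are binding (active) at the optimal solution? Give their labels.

Vertices and z = 2a - 8b:
  (-109/40, -63/20) → z = 79/4
  (-260/11, -188/11) → z = 984/11
  (-163/80, -141/40) → z = 193/8
  (-515/22, -391/22) → z = 1049/11

The minimum is at (-109/40, -63/20). Substituting into each constraint, equality holds for C2 and C4; the remaining constraints have slack.

C2 and C4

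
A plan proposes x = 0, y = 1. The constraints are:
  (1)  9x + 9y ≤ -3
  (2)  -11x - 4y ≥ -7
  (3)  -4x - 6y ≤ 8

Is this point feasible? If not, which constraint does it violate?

Constraint (1): 9x + 9y = 9, which is not ≤ -3. All other constraints are satisfied.

not feasible — violates (1)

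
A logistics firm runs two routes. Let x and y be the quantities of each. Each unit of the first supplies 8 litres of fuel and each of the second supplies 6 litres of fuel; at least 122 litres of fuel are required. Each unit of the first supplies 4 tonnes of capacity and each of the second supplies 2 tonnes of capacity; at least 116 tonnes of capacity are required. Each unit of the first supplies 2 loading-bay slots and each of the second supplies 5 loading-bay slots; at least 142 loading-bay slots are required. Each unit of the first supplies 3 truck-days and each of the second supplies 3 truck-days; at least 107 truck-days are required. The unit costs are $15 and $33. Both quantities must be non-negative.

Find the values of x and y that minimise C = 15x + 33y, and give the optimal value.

Vertices and C = 15x + 33y:
  (0, 58) → C = 1914
  (71, 0) → C = 1065
  (37/2, 21) → C = 1941/2
The feasible region is unbounded (it extends along (0, 1), (1, 0)), but C strictly increases along every unbounded feasible direction, so there is no improving ray and the minimum is attained at a vertex.

At the optimal vertex, 4x + 2y = 116 and 2x + 5y = 142.
Solving simultaneously gives x = 37/2, y = 21.

x = 37/2, y = 21, minimum C = 1941/2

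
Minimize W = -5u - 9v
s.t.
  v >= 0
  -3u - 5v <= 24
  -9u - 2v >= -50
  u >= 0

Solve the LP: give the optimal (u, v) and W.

u = 0, v = 25, minimum W = -225

Corner points and W = -5u - 9v:
  (50/9, 0) → W = -250/9
  (0, 0) → W = 0
  (0, 25) → W = -225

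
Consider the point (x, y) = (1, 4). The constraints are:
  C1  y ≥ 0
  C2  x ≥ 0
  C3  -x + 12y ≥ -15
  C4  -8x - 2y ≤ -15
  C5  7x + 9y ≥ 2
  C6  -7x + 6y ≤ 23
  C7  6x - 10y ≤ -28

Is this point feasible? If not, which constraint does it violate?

C1: 4 ≥ 0 ✓
C2: 1 ≥ 0 ✓
C3: 47 ≥ -15 ✓
C4: -16 ≤ -15 ✓
C5: 43 ≥ 2 ✓
C6: 17 ≤ 23 ✓
C7: -34 ≤ -28 ✓

feasible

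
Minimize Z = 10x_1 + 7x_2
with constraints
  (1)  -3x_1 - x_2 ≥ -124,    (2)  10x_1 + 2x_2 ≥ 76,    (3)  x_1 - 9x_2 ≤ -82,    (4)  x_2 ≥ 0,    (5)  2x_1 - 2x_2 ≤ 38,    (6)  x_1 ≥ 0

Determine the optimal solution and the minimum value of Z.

Vertices and Z = 10x_1 + 7x_2:
  (143/4, 67/4) → Z = 1899/4
  (0, 124) → Z = 868
  (130/23, 224/23) → Z = 2868/23
  (0, 38) → Z = 266
  (253/8, 101/8) → Z = 3237/8

x_1 = 130/23, x_2 = 224/23, minimum Z = 2868/23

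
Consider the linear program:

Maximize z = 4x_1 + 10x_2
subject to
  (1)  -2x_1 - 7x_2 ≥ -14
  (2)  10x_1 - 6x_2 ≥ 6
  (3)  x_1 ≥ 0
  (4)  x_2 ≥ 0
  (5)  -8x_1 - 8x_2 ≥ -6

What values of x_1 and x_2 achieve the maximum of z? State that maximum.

x_1 = 21/32, x_2 = 3/32, maximum z = 57/16

At the optimal vertex, 10x_1 - 6x_2 = 6 and -8x_1 - 8x_2 = -6.
Solving simultaneously gives x_1 = 21/32, x_2 = 3/32.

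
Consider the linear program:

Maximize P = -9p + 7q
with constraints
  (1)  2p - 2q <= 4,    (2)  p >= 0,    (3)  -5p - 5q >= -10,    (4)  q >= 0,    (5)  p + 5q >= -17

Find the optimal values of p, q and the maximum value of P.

p = 0, q = 2, maximum P = 14

Feasible corners and P = -9p + 7q:
  (2, 0) → P = -18
  (0, 2) → P = 14
  (0, 0) → P = 0

The optimum lies where p = 0 and -5p - 5q = -10.
Solving simultaneously gives p = 0, q = 2.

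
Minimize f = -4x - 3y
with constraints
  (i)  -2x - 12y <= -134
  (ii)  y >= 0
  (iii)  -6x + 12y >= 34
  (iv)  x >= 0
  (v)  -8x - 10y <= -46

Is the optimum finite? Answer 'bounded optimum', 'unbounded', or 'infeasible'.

unbounded

From the feasible point (25/2, 109/12), moving in the direction (0, 1) keeps every constraint satisfied while f decreases without bound.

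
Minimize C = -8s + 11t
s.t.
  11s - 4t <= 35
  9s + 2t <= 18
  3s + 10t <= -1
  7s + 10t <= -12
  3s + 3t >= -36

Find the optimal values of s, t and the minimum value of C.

Vertices and C = -8s + 11t:
  (151/69, -377/138) → C = -6563/138
  (-13/15, -167/15) → C = -1733/15
  (-11/4, 29/40) → C = 1199/40
  (-17, 5) → C = 191

s = -13/15, t = -167/15, minimum C = -1733/15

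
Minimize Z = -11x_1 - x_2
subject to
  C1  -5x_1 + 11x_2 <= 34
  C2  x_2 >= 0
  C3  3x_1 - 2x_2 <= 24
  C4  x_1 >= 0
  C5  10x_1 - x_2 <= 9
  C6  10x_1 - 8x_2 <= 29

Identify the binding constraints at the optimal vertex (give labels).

C1 and C5

Corner points and Z = -11x_1 - x_2:
  (0, 34/11) → Z = -34/11
  (19/15, 11/3) → Z = -88/5
  (0, 0) → Z = 0
  (9/10, 0) → Z = -99/10

The minimum is at (19/15, 11/3). Substituting into each constraint, equality holds for C1 and C5; the remaining constraints have slack.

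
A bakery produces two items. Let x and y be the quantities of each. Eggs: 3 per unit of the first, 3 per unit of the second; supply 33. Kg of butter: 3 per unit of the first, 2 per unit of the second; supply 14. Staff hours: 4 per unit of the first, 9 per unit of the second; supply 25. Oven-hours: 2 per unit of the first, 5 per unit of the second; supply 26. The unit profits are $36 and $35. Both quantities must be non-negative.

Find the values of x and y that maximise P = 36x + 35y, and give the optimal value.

Feasible corners and P = 36x + 35y:
  (0, 0) → P = 0
  (0, 25/9) → P = 875/9
  (14/3, 0) → P = 168
  (4, 1) → P = 179

The optimum lies where 3x + 2y = 14 and 4x + 9y = 25.
Solving simultaneously gives x = 4, y = 1.

x = 4, y = 1, maximum P = 179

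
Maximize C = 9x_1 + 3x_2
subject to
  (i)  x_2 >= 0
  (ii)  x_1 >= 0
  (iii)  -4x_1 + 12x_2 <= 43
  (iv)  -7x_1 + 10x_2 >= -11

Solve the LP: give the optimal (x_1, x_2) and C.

Corner points and C = 9x_1 + 3x_2:
  (0, 0) → C = 0
  (11/7, 0) → C = 99/7
  (0, 43/12) → C = 43/4
  (281/22, 345/44) → C = 6093/44

x_1 = 281/22, x_2 = 345/44, maximum C = 6093/44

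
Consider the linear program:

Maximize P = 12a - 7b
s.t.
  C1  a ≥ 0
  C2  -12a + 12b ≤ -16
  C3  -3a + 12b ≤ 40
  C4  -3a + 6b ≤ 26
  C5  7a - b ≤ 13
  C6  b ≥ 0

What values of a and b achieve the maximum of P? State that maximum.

Extreme points and P = 12a - 7b:
  (35/18, 11/18) → P = 343/18
  (4/3, 0) → P = 16
  (13/7, 0) → P = 156/7

The binding constraints are 7a - b = 13 and b = 0.
Solving simultaneously gives a = 13/7, b = 0.

a = 13/7, b = 0, maximum P = 156/7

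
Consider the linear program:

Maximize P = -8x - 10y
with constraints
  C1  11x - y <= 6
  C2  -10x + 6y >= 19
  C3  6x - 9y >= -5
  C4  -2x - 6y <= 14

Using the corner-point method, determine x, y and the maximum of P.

x = -26/9, y = -37/27, maximum P = 994/27

The optimum lies where 6x - 9y = -5 and -2x - 6y = 14.
Solving simultaneously gives x = -26/9, y = -37/27.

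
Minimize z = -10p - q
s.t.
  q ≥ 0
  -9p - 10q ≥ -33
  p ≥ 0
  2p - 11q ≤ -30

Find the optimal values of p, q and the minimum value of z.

p = 9/17, q = 48/17, minimum z = -138/17

Vertices and z = -10p - q:
  (0, 33/10) → z = -33/10
  (9/17, 48/17) → z = -138/17
  (0, 30/11) → z = -30/11

The optimum lies where -9p - 10q = -33 and 2p - 11q = -30.
Solving simultaneously gives p = 9/17, q = 48/17.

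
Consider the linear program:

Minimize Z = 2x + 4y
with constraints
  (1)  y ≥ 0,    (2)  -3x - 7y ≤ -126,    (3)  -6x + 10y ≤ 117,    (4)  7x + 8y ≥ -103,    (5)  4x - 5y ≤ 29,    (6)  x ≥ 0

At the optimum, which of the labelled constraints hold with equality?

Vertices and Z = 2x + 4y:
  (49/8, 123/8) → Z = 295/4
  (833/43, 417/43) → Z = 3334/43
  (175/2, 321/5) → Z = 2159/5

The minimum is at (49/8, 123/8). Substituting into each constraint, equality holds for (2) and (3); the remaining constraints have slack.

(2) and (3)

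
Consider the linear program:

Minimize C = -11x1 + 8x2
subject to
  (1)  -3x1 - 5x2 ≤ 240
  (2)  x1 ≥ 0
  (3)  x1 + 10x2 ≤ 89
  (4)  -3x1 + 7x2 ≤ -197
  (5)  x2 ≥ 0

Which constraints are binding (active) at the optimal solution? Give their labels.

Extreme points and C = -11x1 + 8x2:
  (2593/37, 70/37) → C = -27963/37
  (89, 0) → C = -979
  (197/3, 0) → C = -2167/3

The minimum is at (89, 0). Substituting into each constraint, equality holds for (3) and (5); the remaining constraints have slack.

(3) and (5)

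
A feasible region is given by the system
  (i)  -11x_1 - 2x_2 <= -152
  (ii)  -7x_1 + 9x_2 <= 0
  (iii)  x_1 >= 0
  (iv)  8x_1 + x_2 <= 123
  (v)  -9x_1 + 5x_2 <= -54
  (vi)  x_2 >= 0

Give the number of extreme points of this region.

Intersecting each pair of boundary lines and keeping only the points that satisfy every inequality leaves:
  (1368/113, 1064/113)
  (152/11, 0)
  (1107/79, 861/79)
  (123/8, 0)

4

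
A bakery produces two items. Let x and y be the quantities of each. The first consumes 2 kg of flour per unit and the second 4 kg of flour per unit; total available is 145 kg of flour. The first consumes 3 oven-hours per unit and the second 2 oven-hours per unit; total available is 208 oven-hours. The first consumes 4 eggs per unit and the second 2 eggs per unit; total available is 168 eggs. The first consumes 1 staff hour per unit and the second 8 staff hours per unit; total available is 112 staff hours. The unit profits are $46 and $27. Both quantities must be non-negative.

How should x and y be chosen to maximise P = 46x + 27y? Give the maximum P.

Vertices and P = 46x + 27y:
  (0, 0) → P = 0
  (0, 14) → P = 378
  (42, 0) → P = 1932
  (112/3, 28/3) → P = 5908/3

x = 112/3, y = 28/3, maximum P = 5908/3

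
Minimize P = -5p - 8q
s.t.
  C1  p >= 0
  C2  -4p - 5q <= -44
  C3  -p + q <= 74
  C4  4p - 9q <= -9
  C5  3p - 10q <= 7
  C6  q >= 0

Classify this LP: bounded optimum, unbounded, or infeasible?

From the feasible point (0, 44/5), moving in the direction (1, 1) keeps every constraint satisfied while P decreases without bound.

unbounded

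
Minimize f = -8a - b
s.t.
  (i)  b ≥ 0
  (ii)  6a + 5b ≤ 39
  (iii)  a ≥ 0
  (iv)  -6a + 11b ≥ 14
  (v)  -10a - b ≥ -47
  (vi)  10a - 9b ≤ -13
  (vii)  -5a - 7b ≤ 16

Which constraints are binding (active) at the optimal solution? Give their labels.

(ii) and (vi)

Corner points and f = -8a - b:
  (0, 39/5) → f = -39/5
  (11/4, 9/2) → f = -53/2
  (0, 13/9) → f = -13/9

The minimum is at (11/4, 9/2). Substituting into each constraint, equality holds for (ii) and (vi); the remaining constraints have slack.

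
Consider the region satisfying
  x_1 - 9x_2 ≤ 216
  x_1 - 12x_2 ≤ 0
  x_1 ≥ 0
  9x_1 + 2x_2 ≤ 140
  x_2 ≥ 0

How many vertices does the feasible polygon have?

The feasible vertices (each the meet of two boundaries and inside every other half-plane) are:
  (0, 0)
  (168/11, 14/11)
  (0, 70)

3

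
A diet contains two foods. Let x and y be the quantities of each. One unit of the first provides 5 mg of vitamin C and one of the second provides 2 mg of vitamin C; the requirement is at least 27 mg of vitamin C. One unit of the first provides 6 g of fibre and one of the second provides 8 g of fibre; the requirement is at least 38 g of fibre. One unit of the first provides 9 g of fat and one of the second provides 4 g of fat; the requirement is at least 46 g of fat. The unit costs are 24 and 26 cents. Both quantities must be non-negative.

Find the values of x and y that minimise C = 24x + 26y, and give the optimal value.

x = 5, y = 1, minimum C = 146

The feasible region is unbounded (it extends along (0, 1), (1, 0)), but C strictly increases along every unbounded feasible direction, so there is no improving ray and the minimum is attained at a vertex.

The optimum lies where 5x + 2y = 27 and 6x + 8y = 38.
Solving simultaneously gives x = 5, y = 1.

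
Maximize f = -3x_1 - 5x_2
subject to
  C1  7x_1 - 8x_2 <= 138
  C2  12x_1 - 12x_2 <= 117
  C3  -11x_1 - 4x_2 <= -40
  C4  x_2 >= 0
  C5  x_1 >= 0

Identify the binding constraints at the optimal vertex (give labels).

Feasible corners and f = -3x_1 - 5x_2:
  (39/4, 0) → f = -117/4
  (40/11, 0) → f = -120/11
  (0, 10) → f = -50
The feasible region is unbounded (it extends along (0, 1), (1, 1)), but f strictly decreases along every unbounded feasible direction, so there is no improving ray and the maximum is attained at a vertex.

The maximum is at (40/11, 0). Substituting into each constraint, equality holds for C3 and C4; the remaining constraints have slack.

C3 and C4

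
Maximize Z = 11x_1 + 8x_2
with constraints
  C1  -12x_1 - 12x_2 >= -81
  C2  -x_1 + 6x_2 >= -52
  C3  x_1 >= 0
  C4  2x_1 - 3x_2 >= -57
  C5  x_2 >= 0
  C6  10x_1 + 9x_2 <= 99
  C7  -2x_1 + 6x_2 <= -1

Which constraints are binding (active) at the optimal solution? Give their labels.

C1 and C5

Corner points and Z = 11x_1 + 8x_2:
  (27/4, 0) → Z = 297/4
  (83/16, 25/16) → Z = 1113/16
  (1/2, 0) → Z = 11/2

The maximum is at (27/4, 0). Substituting into each constraint, equality holds for C1 and C5; the remaining constraints have slack.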